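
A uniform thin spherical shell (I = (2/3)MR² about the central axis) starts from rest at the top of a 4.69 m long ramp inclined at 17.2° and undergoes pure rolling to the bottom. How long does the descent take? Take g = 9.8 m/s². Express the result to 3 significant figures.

t ≈ 2.32 s

Here I = (2/3)MR², so the shape factor k = I/(MR²) = 2/3.
Newton's second law down the slope: Mg sinθ − f = Ma. The torque equation fR = Iα (with α = a/R) gives f = kMa.
Hence a = g sinθ/(1+k) = 9.8×sin17.2°/1.667 = 1.739 m/s².
Starting from rest, L = ½at², so t = √(2L/a) = √(2×4.69/1.739) ≈ 2.32 s.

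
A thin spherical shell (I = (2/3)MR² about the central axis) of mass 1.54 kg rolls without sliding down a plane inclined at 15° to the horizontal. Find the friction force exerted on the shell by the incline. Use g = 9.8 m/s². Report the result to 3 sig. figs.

Here I = (2/3)MR², so the shape factor k = I/(MR²) = 2/3.
Newton's second law down the slope: Mg sinθ − f = Ma. The torque equation fR = Iα (with α = a/R) gives f = kMa.
Combining, a = g sinθ/(1+k) and f = kMa = kMg sinθ/(1+k).
f = (2/3) × 1.54 × 9.8 × sin15° / 1.667 ≈ 1.56 N.

f ≈ 1.56 N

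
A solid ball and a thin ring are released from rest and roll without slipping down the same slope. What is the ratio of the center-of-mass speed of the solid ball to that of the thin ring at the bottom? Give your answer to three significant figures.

v_ratio ≈ 1.20

Each satisfies Mgh = ½(1+k)Mv² with k = I/(MR²), so v ∝ 1/√(1+k).
For the solid ball k = 0.4; for the thin ring k = 1.
v₁/v₂ = √((1+k₂)/(1+k₁)) = √(2/1.4) ≈ 1.20.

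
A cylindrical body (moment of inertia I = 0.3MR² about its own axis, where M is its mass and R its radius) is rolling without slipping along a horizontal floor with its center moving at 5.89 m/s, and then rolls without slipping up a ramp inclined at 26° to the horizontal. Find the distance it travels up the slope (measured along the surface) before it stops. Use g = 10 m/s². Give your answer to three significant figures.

d ≈ 5.14 m

For this body I = 0.3MR², i.e. k = I/(MR²) = 0.3.
Since it rolls without slipping, ω = v/R and KE = ½Mv² + ½Iω² = ½(1+k)Mv² = (13/20)Mv².
Setting this equal to Mgh gives the vertical rise h = (1+k)v₀²/(2g) = 1.3×5.89²/(2×10) = 2.255 m.
The distance along the slope is d = h/sinθ = 2.255/sin26° ≈ 5.14 m.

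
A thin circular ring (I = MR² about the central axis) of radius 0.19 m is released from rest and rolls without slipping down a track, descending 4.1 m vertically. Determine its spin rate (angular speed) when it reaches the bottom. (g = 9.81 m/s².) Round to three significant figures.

ω ≈ 33.4 rad/s

The moment of inertia is MR², giving k ≡ I/(MR²) = 1.
The rolling condition ω = v/R makes the rotational term ½I(v/R)² = ½kMv², so KE_total = ½(1+k)Mv² = Mv².
Energy conservation Mgh = ½(1+k)Mv² gives v = √(2gh/(1+k)) = √(2 × 9.81 × 4.1 / 2) = 6.342 m/s.
The angular speed follows from ω = v/R = 6.342/0.19 ≈ 33.4 rad/s.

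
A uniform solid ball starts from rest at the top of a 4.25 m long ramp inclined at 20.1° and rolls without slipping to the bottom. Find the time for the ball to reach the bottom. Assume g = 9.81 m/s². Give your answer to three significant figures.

For this body I = (2/5)MR², i.e. k = I/(MR²) = 0.4.
Along the incline Mg sinθ − f = Ma, and torque about the center fR = Iα = kMR²(a/R) gives f = kMa.
Hence a = g sinθ/(1+k) = 9.81×sin20.1°/1.4 = 2.408 m/s².
With constant a from rest, t = √(2L/a) = √(2·4.25/2.408) ≈ 1.88 s.

t ≈ 1.88 s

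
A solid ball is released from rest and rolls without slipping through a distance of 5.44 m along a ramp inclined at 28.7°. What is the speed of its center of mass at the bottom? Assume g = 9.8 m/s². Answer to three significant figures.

v ≈ 6.05 m/s

The moment of inertia is (2/5)MR², giving k ≡ I/(MR²) = 0.4.
Pure rolling means v = ωR; then KE = ½Mv² + ½I(v/R)² = ½(1+k)Mv² = (7/10)Mv².
The vertical drop is h = L sinθ = 5.44 × sin28.7° = 2.612 m.
Energy conservation: Mgh = (7/10)Mv², so v = √(2gh/(1+k)) = √(2 × 9.8 × 2.612 / 1.4) ≈ 6.05 m/s.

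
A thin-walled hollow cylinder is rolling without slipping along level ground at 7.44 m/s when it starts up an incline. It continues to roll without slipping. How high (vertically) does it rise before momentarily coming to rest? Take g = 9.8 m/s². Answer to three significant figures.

h ≈ 5.65 m

The moment of inertia is MR², giving k ≡ I/(MR²) = 1.
Pure rolling means v = ωR; then KE = ½Mv² + ½I(v/R)² = ½(1+k)Mv² = Mv².
All of this converts to potential energy at the highest point: Mv₀² = Mgh.
Thus h = (1+k)v₀²/(2g) = 2 × 7.44² / (2 × 9.8) ≈ 5.65 m.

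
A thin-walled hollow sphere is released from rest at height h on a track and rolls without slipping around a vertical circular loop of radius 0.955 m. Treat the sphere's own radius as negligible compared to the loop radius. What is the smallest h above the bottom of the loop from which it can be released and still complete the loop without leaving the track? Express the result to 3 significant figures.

With I = (2/3)MR², the ratio k = I/(MR²) is 2/3.
At the top, contact is just lost when gravity alone supplies the centripetal force: Mg = Mv_top²/r, i.e. v_top² = gr.
With ω = v/R, the kinetic energy at speed v is ½(1+k)Mv² = (5/6)Mv².
Energy conservation from release (height h) to the top (height 2r): Mgh = Mg(2r) + (5/6)M·gr.
Thus h_min = 2r + (1+k)r/2 = r(2 + 1.667/2) = 0.955 × 2.833 ≈ 2.71 m.

h_min ≈ 2.71 m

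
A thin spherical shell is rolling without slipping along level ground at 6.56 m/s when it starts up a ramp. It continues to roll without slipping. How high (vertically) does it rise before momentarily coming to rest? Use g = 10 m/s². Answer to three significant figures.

The moment of inertia is (2/3)MR², giving k ≡ I/(MR²) = 2/3.
Pure rolling means v = ωR; then KE = ½Mv² + ½I(v/R)² = ½(1+k)Mv² = (5/6)Mv².
At the top the kinetic energy is zero, so (5/6)Mv₀² = Mgh.
Thus h = (1+k)v₀²/(2g) = 1.667 × 6.56² / (2 × 10) ≈ 3.59 m.

h ≈ 3.59 m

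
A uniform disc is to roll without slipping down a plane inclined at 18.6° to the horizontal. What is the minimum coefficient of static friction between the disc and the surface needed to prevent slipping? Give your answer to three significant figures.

For this body I = (1/2)MR², i.e. k = I/(MR²) = 0.5.
Along the incline Mg sinθ − f = Ma, and torque about the center fR = Iα = kMR²(a/R) gives f = kMa.
These give a = g sinθ/(1+k) and the required friction f = kMg sinθ/(1+k).
With N = Mg cosθ, the no-slip condition f ≤ μN gives μ_min = f/N = k tanθ/(1+k).
μ_min = 0.5 × tan18.6° / 1.5 ≈ 0.112.

μ_min ≈ 0.112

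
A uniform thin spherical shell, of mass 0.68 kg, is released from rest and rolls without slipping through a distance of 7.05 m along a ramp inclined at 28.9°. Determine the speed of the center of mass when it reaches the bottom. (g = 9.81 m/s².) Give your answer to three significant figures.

v ≈ 6.33 m/s

Here I = (2/3)MR², so the shape factor k = I/(MR²) = 2/3.
Pure rolling means v = ωR; then KE = ½Mv² + ½I(v/R)² = ½(1+k)Mv² = (5/6)Mv².
The vertical drop is h = L sinθ = 7.05 × sin28.9° = 3.407 m.
Energy conservation: Mgh = (5/6)Mv², so v = √(2gh/(1+k)) = √(2 × 9.81 × 3.407 / 1.667) ≈ 6.33 m/s.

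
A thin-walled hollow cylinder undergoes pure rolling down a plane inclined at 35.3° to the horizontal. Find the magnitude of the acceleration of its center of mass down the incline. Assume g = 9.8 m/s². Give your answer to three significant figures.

a ≈ 2.83 m/s²

With I = MR², the ratio k = I/(MR²) is 1.
Translational: Mg sinθ − f = Ma. Rotational about the CM: fR = Iα = kMRa, so f = kMa.
Eliminating f: Mg sinθ = (1+k)Ma, so a = g sinθ/(1+k) = 9.8 × sin35.3° / 2 ≈ 2.83 m/s².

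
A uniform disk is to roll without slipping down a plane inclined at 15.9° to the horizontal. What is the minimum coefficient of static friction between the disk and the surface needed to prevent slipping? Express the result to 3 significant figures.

μ_min ≈ 0.0950

For this body I = (1/2)MR², i.e. k = I/(MR²) = 0.5.
Newton's second law down the slope: Mg sinθ − f = Ma. The torque equation fR = Iα (with α = a/R) gives f = kMa.
These give a = g sinθ/(1+k) and the required friction f = kMg sinθ/(1+k).
With N = Mg cosθ, the no-slip condition f ≤ μN gives μ_min = f/N = k tanθ/(1+k).
μ_min = 0.5 × tan15.9° / 1.5 ≈ 0.0950.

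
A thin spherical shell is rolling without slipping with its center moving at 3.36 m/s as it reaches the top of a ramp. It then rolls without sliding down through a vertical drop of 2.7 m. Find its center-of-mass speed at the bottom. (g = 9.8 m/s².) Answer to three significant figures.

v ≈ 6.56 m/s

The moment of inertia is (2/3)MR², giving k ≡ I/(MR²) = 2/3.
The rolling condition ω = v/R makes the rotational term ½I(v/R)² = ½kMv², so KE_total = ½(1+k)Mv² = (5/6)Mv².
Conserving energy between top and bottom: (5/6)Mv² = (5/6)Mv₀² + Mgh, hence v² = v₀² + 2gh/(1+k).
v = √(3.36² + 2×9.8×2.7/1.667) = √43.04 ≈ 6.56 m/s.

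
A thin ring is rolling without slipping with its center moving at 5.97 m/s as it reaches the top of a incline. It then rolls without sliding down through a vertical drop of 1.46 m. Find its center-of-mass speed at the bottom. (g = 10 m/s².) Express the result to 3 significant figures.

v ≈ 7.09 m/s

The moment of inertia is MR², giving k ≡ I/(MR²) = 1.
Since it rolls without slipping, ω = v/R and KE = ½Mv² + ½Iω² = ½(1+k)Mv² = Mv².
Conserving energy between top and bottom: Mv² = Mv₀² + Mgh, hence v² = v₀² + 2gh/(1+k).
v = √(5.97² + 2×10×1.46/2) = √50.24 ≈ 7.09 m/s.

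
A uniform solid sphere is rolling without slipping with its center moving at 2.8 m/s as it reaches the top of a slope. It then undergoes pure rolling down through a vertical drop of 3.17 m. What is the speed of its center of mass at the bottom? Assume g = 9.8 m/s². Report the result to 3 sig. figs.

With I = (2/5)MR², the ratio k = I/(MR²) is 0.4.
Since it rolls without slipping, ω = v/R and KE = ½Mv² + ½Iω² = ½(1+k)Mv² = (7/10)Mv².
Energy conservation: (7/10)Mv₀² + Mgh = (7/10)Mv², so v² = v₀² + 2gh/(1+k).
v = √(2.8² + 2×9.8×3.17/1.4) = √52.22 ≈ 7.23 m/s.

v ≈ 7.23 m/s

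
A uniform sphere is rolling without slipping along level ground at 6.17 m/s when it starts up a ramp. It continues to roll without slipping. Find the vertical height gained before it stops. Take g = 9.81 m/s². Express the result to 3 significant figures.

The moment of inertia is (2/5)MR², giving k ≡ I/(MR²) = 0.4.
The rolling condition ω = v/R makes the rotational term ½I(v/R)² = ½kMv², so KE_total = ½(1+k)Mv² = (7/10)Mv².
All of this converts to potential energy at the highest point: (7/10)Mv₀² = Mgh.
Thus h = (1+k)v₀²/(2g) = 1.4 × 6.17² / (2 × 9.81) ≈ 2.72 m.

h ≈ 2.72 m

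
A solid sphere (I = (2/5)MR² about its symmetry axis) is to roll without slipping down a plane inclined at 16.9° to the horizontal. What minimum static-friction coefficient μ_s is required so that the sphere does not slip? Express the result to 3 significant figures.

μ_min ≈ 0.0868

For this body I = (2/5)MR², i.e. k = I/(MR²) = 0.4.
Translational: Mg sinθ − f = Ma. Rotational about the CM: fR = Iα = kMRa, so f = kMa.
These give a = g sinθ/(1+k) and the required friction f = kMg sinθ/(1+k).
The normal force is N = Mg cosθ, so μ_min = f/N = k tanθ/(1+k).
μ_min = 0.4 × tan16.9° / 1.4 ≈ 0.0868.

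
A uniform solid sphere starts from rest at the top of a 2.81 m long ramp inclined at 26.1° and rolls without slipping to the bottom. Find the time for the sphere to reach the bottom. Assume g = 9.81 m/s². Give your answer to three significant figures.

t ≈ 1.35 s

Here I = (2/5)MR², so the shape factor k = I/(MR²) = 0.4.
Along the incline Mg sinθ − f = Ma, and torque about the center fR = Iα = kMR²(a/R) gives f = kMa.
Hence a = g sinθ/(1+k) = 9.81×sin26.1°/1.4 = 3.083 m/s².
Starting from rest, L = ½at², so t = √(2L/a) = √(2×2.81/3.083) ≈ 1.35 s.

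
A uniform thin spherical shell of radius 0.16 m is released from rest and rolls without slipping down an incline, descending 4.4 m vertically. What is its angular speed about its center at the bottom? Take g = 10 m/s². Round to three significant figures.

For this body I = (2/3)MR², i.e. k = I/(MR²) = 2/3.
Pure rolling means v = ωR; then KE = ½Mv² + ½I(v/R)² = ½(1+k)Mv² = (5/6)Mv².
Energy conservation Mgh = ½(1+k)Mv² gives v = √(2gh/(1+k)) = √(2 × 10 × 4.4 / 1.667) = 7.266 m/s.
The angular speed follows from ω = v/R = 7.266/0.16 ≈ 45.4 rad/s.

ω ≈ 45.4 rad/s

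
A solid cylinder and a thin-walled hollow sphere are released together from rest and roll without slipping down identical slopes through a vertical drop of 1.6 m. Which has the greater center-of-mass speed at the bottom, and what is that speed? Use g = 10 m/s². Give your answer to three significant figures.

the solid cylinder, at v ≈ 4.62 m/s

For rolling without slipping, Mgh = ½(1+k)Mv² where k = I/(MR²), so v = √(2gh/(1+k)).
Solid cylinder: k = 0.5, giving v = √(2×10×1.6/1.5) = 4.619 m/s.
Thin-walled hollow sphere: k = 2/3, giving v = √(2×10×1.6/1.667) = 4.382 m/s.
The smaller k wins: the solid cylinder, at ≈ 4.62 m/s.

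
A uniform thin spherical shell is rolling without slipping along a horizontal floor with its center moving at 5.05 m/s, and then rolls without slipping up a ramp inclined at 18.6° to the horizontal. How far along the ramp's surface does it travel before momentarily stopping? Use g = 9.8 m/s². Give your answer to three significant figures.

For this body I = (2/3)MR², i.e. k = I/(MR²) = 2/3.
The rolling condition ω = v/R makes the rotational term ½I(v/R)² = ½kMv², so KE_total = ½(1+k)Mv² = (5/6)Mv².
Setting this equal to Mgh gives the vertical rise h = (1+k)v₀²/(2g) = 1.667×5.05²/(2×9.8) = 2.169 m.
The distance along the slope is d = h/sinθ = 2.169/sin18.6° ≈ 6.80 m.

d ≈ 6.80 m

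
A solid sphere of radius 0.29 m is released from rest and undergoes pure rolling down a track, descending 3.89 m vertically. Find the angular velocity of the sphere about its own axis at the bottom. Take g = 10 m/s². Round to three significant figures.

ω ≈ 25.7 rad/s

Here I = (2/5)MR², so the shape factor k = I/(MR²) = 0.4.
Since it rolls without slipping, ω = v/R and KE = ½Mv² + ½Iω² = ½(1+k)Mv² = (7/10)Mv².
Energy conservation Mgh = ½(1+k)Mv² gives v = √(2gh/(1+k)) = √(2 × 10 × 3.89 / 1.4) = 7.455 m/s.
Then ω = v/R = 7.455 / 0.29 ≈ 25.7 rad/s.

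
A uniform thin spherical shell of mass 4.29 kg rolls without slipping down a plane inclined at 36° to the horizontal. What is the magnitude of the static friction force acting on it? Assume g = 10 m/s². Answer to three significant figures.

With I = (2/3)MR², the ratio k = I/(MR²) is 2/3.
Newton's second law down the slope: Mg sinθ − f = Ma. The torque equation fR = Iα (with α = a/R) gives f = kMa.
Combining, a = g sinθ/(1+k) and f = kMa = kMg sinθ/(1+k).
f = (2/3) × 4.29 × 10 × sin36° / 1.667 ≈ 10.1 N.

f ≈ 10.1 N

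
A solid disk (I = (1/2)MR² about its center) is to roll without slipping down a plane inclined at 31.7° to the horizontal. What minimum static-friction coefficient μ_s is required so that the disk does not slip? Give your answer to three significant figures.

The moment of inertia is (1/2)MR², giving k ≡ I/(MR²) = 0.5.
Newton's second law down the slope: Mg sinθ − f = Ma. The torque equation fR = Iα (with α = a/R) gives f = kMa.
These give a = g sinθ/(1+k) and the required friction f = kMg sinθ/(1+k).
With N = Mg cosθ, the no-slip condition f ≤ μN gives μ_min = f/N = k tanθ/(1+k).
μ_min = 0.5 × tan31.7° / 1.5 ≈ 0.206.

μ_min ≈ 0.206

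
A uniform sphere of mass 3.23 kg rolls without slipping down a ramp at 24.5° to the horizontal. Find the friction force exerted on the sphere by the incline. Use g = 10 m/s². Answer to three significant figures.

f ≈ 3.83 N

For this body I = (2/5)MR², i.e. k = I/(MR²) = 0.4.
Translational: Mg sinθ − f = Ma. Rotational about the CM: fR = Iα = kMRa, so f = kMa.
Combining, a = g sinθ/(1+k) and f = kMa = kMg sinθ/(1+k).
f = 0.4 × 3.23 × 10 × sin24.5° / 1.4 ≈ 3.83 N.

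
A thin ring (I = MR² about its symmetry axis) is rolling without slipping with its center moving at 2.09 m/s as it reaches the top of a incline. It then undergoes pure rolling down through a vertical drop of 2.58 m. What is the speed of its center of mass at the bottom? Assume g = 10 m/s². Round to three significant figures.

v ≈ 5.49 m/s

For this body I = MR², i.e. k = I/(MR²) = 1.
The rolling condition ω = v/R makes the rotational term ½I(v/R)² = ½kMv², so KE_total = ½(1+k)Mv² = Mv².
Energy conservation: Mv₀² + Mgh = Mv², so v² = v₀² + 2gh/(1+k).
v = √(2.09² + 2×10×2.58/2) = √30.17 ≈ 5.49 m/s.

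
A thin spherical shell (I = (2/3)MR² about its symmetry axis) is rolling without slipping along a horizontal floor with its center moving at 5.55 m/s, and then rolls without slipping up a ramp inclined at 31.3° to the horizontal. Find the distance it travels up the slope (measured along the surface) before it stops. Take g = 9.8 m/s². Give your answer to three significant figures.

Here I = (2/3)MR², so the shape factor k = I/(MR²) = 2/3.
The rolling condition ω = v/R makes the rotational term ½I(v/R)² = ½kMv², so KE_total = ½(1+k)Mv² = (5/6)Mv².
Setting this equal to Mgh gives the vertical rise h = (1+k)v₀²/(2g) = 1.667×5.55²/(2×9.8) = 2.619 m.
The distance along the slope is d = h/sinθ = 2.619/sin31.3° ≈ 5.04 m.

d ≈ 5.04 m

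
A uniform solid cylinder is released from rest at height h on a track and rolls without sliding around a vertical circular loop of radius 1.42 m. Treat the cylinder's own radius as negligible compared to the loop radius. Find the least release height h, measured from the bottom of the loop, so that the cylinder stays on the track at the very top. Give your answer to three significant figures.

For this body I = (1/2)MR², i.e. k = I/(MR²) = 0.5.
At the top of the loop, the minimum-contact condition is Mg = Mv_top²/r, so v_top² = gr.
With ω = v/R, the kinetic energy at speed v is ½(1+k)Mv² = (3/4)Mv².
Energy conservation from release (height h) to the top (height 2r): Mgh = Mg(2r) + (3/4)M·gr.
Thus h_min = 2r + (1+k)r/2 = r(2 + 1.5/2) = 1.42 × 2.75 ≈ 3.91 m.

h_min ≈ 3.91 m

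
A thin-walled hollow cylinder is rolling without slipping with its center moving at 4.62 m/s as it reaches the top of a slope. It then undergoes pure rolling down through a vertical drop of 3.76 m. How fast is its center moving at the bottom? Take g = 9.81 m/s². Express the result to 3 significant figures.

v ≈ 7.63 m/s

Here I = MR², so the shape factor k = I/(MR²) = 1.
The rolling condition ω = v/R makes the rotational term ½I(v/R)² = ½kMv², so KE_total = ½(1+k)Mv² = Mv².
Energy conservation: Mv₀² + Mgh = Mv², so v² = v₀² + 2gh/(1+k).
v = √(4.62² + 2×9.81×3.76/2) = √58.23 ≈ 7.63 m/s.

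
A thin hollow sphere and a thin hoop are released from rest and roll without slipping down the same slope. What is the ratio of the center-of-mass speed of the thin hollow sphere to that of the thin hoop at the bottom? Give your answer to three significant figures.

v_ratio ≈ 1.10

Each satisfies Mgh = ½(1+k)Mv² with k = I/(MR²), so v ∝ 1/√(1+k).
For the thin hollow sphere k = 2/3; for the thin hoop k = 1.
v₁/v₂ = √((1+k₂)/(1+k₁)) = √(2/1.667) ≈ 1.10.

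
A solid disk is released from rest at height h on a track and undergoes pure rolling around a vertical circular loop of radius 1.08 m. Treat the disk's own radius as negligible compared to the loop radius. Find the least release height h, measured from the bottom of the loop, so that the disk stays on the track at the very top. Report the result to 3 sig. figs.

With I = (1/2)MR², the ratio k = I/(MR²) is 0.5.
At the top of the loop, the minimum-contact condition is Mg = Mv_top²/r, so v_top² = gr.
With ω = v/R, the kinetic energy at speed v is ½(1+k)Mv² = (3/4)Mv².
Energy conservation from release (height h) to the top (height 2r): Mgh = Mg(2r) + (3/4)M·gr.
Thus h_min = 2r + (1+k)r/2 = r(2 + 1.5/2) = 1.08 × 2.75 ≈ 2.97 m.

h_min ≈ 2.97 m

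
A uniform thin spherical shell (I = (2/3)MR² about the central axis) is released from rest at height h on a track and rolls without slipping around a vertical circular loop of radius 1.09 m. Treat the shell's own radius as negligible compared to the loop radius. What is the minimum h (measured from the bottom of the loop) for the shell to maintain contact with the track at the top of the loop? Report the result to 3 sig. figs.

h_min ≈ 3.09 m

The moment of inertia is (2/3)MR², giving k ≡ I/(MR²) = 2/3.
At the top, contact is just lost when gravity alone supplies the centripetal force: Mg = Mv_top²/r, i.e. v_top² = gr.
With ω = v/R, the kinetic energy at speed v is ½(1+k)Mv² = (5/6)Mv².
Energy conservation from release (height h) to the top (height 2r): Mgh = Mg(2r) + (5/6)M·gr.
Thus h_min = 2r + (1+k)r/2 = r(2 + 1.667/2) = 1.09 × 2.833 ≈ 3.09 m.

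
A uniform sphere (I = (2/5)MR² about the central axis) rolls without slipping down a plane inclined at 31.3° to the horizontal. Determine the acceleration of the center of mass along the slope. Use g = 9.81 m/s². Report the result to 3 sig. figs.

a ≈ 3.64 m/s²

The moment of inertia is (2/5)MR², giving k ≡ I/(MR²) = 0.4.
Along the incline Mg sinθ − f = Ma, and torque about the center fR = Iα = kMR²(a/R) gives f = kMa.
Eliminating f: Mg sinθ = (1+k)Ma, so a = g sinθ/(1+k) = 9.81 × sin31.3° / 1.4 ≈ 3.64 m/s².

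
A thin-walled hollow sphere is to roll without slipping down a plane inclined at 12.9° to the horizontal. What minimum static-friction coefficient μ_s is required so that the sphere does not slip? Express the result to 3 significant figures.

μ_min ≈ 0.0916

With I = (2/3)MR², the ratio k = I/(MR²) is 2/3.
Translational: Mg sinθ − f = Ma. Rotational about the CM: fR = Iα = kMRa, so f = kMa.
These give a = g sinθ/(1+k) and the required friction f = kMg sinθ/(1+k).
The normal force is N = Mg cosθ, so μ_min = f/N = k tanθ/(1+k).
μ_min = (2/3) × tan12.9° / 1.667 ≈ 0.0916.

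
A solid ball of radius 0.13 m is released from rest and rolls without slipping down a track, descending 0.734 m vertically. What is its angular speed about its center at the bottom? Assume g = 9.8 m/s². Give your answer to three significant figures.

Here I = (2/5)MR², so the shape factor k = I/(MR²) = 0.4.
Pure rolling means v = ωR; then KE = ½Mv² + ½I(v/R)² = ½(1+k)Mv² = (7/10)Mv².
Energy conservation Mgh = ½(1+k)Mv² gives v = √(2gh/(1+k)) = √(2 × 9.8 × 0.734 / 1.4) = 3.206 m/s.
The angular speed follows from ω = v/R = 3.206/0.13 ≈ 24.7 rad/s.

ω ≈ 24.7 rad/s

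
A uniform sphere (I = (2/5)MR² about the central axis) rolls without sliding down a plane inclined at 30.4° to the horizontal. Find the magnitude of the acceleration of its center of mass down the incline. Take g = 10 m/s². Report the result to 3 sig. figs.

a ≈ 3.61 m/s²

Here I = (2/5)MR², so the shape factor k = I/(MR²) = 0.4.
Along the incline Mg sinθ − f = Ma, and torque about the center fR = Iα = kMR²(a/R) gives f = kMa.
Eliminating f: Mg sinθ = (1+k)Ma, so a = g sinθ/(1+k) = 10 × sin30.4° / 1.4 ≈ 3.61 m/s².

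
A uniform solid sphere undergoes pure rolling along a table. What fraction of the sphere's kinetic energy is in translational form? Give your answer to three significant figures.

The moment of inertia is (2/5)MR², giving k ≡ I/(MR²) = 0.4.
With ω = v/R, KE_trans = ½Mv² and KE_rot = ½Iω² = ½kMv², so KE_total = ½(1+k)Mv².
The translational fraction is therefore 1/(1+k) = 1/1.4 ≈ 0.714.

fraction ≈ 0.714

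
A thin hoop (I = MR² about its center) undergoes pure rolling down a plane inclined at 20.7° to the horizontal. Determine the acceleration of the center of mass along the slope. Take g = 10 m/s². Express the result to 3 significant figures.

a ≈ 1.77 m/s²

The moment of inertia is MR², giving k ≡ I/(MR²) = 1.
Newton's second law down the slope: Mg sinθ − f = Ma. The torque equation fR = Iα (with α = a/R) gives f = kMa.
Eliminating f: Mg sinθ = (1+k)Ma, so a = g sinθ/(1+k) = 10 × sin20.7° / 2 ≈ 1.77 m/s².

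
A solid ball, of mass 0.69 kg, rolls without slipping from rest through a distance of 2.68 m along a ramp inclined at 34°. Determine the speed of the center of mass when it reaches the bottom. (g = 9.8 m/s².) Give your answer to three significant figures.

v ≈ 4.58 m/s

For this body I = (2/5)MR², i.e. k = I/(MR²) = 0.4.
Rolling without slipping gives ω = v/R, so the total kinetic energy is ½Mv² + ½Iω² = ½(1+k)Mv² = (7/10)Mv².
The vertical drop is h = L sinθ = 2.68 × sin34° = 1.499 m.
Setting Mgh = (7/10)Mv² gives v = √(2gh/(1+k)) = √(2·9.8·1.499/1.4) ≈ 4.58 m/s.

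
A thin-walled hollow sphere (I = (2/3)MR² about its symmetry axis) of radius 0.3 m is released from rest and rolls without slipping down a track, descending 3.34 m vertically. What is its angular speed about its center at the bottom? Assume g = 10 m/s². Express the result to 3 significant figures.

With I = (2/3)MR², the ratio k = I/(MR²) is 2/3.
Pure rolling means v = ωR; then KE = ½Mv² + ½I(v/R)² = ½(1+k)Mv² = (5/6)Mv².
Energy conservation Mgh = ½(1+k)Mv² gives v = √(2gh/(1+k)) = √(2 × 10 × 3.34 / 1.667) = 6.331 m/s.
The angular speed follows from ω = v/R = 6.331/0.3 ≈ 21.1 rad/s.

ω ≈ 21.1 rad/s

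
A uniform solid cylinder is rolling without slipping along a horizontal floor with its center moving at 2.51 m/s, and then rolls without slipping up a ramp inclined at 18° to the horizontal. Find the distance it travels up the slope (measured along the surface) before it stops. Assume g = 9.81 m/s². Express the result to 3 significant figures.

For this body I = (1/2)MR², i.e. k = I/(MR²) = 0.5.
The rolling condition ω = v/R makes the rotational term ½I(v/R)² = ½kMv², so KE_total = ½(1+k)Mv² = (3/4)Mv².
Setting this equal to Mgh gives the vertical rise h = (1+k)v₀²/(2g) = 1.5×2.51²/(2×9.81) = 0.4817 m.
Along the incline, d = h/sinθ = 0.4817/sin18° ≈ 1.56 m.

d ≈ 1.56 m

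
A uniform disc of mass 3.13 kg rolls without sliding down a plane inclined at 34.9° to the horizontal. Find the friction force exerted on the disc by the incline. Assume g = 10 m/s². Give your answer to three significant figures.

f ≈ 5.97 N

Here I = (1/2)MR², so the shape factor k = I/(MR²) = 0.5.
Newton's second law down the slope: Mg sinθ − f = Ma. The torque equation fR = Iα (with α = a/R) gives f = kMa.
Combining, a = g sinθ/(1+k) and f = kMa = kMg sinθ/(1+k).
f = 0.5 × 3.13 × 10 × sin34.9° / 1.5 ≈ 5.97 N.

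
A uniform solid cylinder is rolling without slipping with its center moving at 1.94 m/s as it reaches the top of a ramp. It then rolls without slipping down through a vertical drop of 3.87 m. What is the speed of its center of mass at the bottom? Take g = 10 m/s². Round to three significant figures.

The moment of inertia is (1/2)MR², giving k ≡ I/(MR²) = 0.5.
The rolling condition ω = v/R makes the rotational term ½I(v/R)² = ½kMv², so KE_total = ½(1+k)Mv² = (3/4)Mv².
Energy conservation: (3/4)Mv₀² + Mgh = (3/4)Mv², so v² = v₀² + 2gh/(1+k).
v = √(1.94² + 2×10×3.87/1.5) = √55.36 ≈ 7.44 m/s.

v ≈ 7.44 m/s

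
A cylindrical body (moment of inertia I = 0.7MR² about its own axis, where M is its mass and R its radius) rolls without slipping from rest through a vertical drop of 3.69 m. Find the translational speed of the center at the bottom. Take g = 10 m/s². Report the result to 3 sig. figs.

v ≈ 6.59 m/s

For this body I = 0.7MR², i.e. k = I/(MR²) = 0.7.
Rolling without slipping gives ω = v/R, so the total kinetic energy is ½Mv² + ½Iω² = ½(1+k)Mv² = (17/20)Mv².
Energy conservation: Mgh = (17/20)Mv², so v = √(2gh/(1+k)) = √(2 × 10 × 3.69 / 1.7) ≈ 6.59 m/s.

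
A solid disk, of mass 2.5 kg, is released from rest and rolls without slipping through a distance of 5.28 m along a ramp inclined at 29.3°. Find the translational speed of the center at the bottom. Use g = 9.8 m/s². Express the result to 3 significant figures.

v ≈ 5.81 m/s

The moment of inertia is (1/2)MR², giving k ≡ I/(MR²) = 0.5.
Rolling without slipping gives ω = v/R, so the total kinetic energy is ½Mv² + ½Iω² = ½(1+k)Mv² = (3/4)Mv².
The vertical drop is h = L sinθ = 5.28 × sin29.3° = 2.584 m.
Setting Mgh = (3/4)Mv² gives v = √(2gh/(1+k)) = √(2·9.8·2.584/1.5) ≈ 5.81 m/s.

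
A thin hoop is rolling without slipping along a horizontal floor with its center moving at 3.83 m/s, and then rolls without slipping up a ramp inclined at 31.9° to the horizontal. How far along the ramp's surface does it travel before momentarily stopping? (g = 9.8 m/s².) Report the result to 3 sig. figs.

The moment of inertia is MR², giving k ≡ I/(MR²) = 1.
Rolling without slipping gives ω = v/R, so the total kinetic energy is ½Mv² + ½Iω² = ½(1+k)Mv² = Mv².
Setting this equal to Mgh gives the vertical rise h = (1+k)v₀²/(2g) = 2×3.83²/(2×9.8) = 1.497 m.
The distance along the slope is d = h/sinθ = 1.497/sin31.9° ≈ 2.83 m.

d ≈ 2.83 m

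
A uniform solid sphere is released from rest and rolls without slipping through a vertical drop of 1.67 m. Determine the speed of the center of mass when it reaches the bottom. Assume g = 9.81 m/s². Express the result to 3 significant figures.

v ≈ 4.84 m/s

With I = (2/5)MR², the ratio k = I/(MR²) is 0.4.
Since it rolls without slipping, ω = v/R and KE = ½Mv² + ½Iω² = ½(1+k)Mv² = (7/10)Mv².
Energy conservation: Mgh = (7/10)Mv², so v = √(2gh/(1+k)) = √(2 × 9.81 × 1.67 / 1.4) ≈ 4.84 m/s.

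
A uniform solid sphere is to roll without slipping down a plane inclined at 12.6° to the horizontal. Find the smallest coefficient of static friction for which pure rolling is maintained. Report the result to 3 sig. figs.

For this body I = (2/5)MR², i.e. k = I/(MR²) = 0.4.
Along the incline Mg sinθ − f = Ma, and torque about the center fR = Iα = kMR²(a/R) gives f = kMa.
These give a = g sinθ/(1+k) and the required friction f = kMg sinθ/(1+k).
The normal force is N = Mg cosθ, so μ_min = f/N = k tanθ/(1+k).
μ_min = 0.4 × tan12.6° / 1.4 ≈ 0.0639.

μ_min ≈ 0.0639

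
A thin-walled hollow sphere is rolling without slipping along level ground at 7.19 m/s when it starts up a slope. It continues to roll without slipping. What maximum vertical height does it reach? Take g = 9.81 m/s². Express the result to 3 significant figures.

h ≈ 4.39 m

The moment of inertia is (2/3)MR², giving k ≡ I/(MR²) = 2/3.
Since it rolls without slipping, ω = v/R and KE = ½Mv² + ½Iω² = ½(1+k)Mv² = (5/6)Mv².
All of this converts to potential energy at the highest point: (5/6)Mv₀² = Mgh.
Thus h = (1+k)v₀²/(2g) = 1.667 × 7.19² / (2 × 9.81) ≈ 4.39 m.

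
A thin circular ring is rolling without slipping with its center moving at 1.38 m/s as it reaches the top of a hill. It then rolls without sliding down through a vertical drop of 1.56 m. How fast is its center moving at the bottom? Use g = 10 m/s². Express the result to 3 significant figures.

For this body I = MR², i.e. k = I/(MR²) = 1.
The rolling condition ω = v/R makes the rotational term ½I(v/R)² = ½kMv², so KE_total = ½(1+k)Mv² = Mv².
Energy conservation: Mv₀² + Mgh = Mv², so v² = v₀² + 2gh/(1+k).
v = √(1.38² + 2×10×1.56/2) = √17.5 ≈ 4.18 m/s.

v ≈ 4.18 m/s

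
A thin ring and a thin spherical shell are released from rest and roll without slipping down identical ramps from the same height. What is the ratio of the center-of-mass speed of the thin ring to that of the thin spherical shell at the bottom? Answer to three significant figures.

Each satisfies Mgh = ½(1+k)Mv² with k = I/(MR²), so v ∝ 1/√(1+k).
For the thin ring k = 1; for the thin spherical shell k = 2/3.
v₁/v₂ = √((1+k₂)/(1+k₁)) = √(1.667/2) ≈ 0.913.

v_ratio ≈ 0.913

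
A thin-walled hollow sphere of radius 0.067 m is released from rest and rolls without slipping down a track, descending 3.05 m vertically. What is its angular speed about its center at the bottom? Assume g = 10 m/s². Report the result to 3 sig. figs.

With I = (2/3)MR², the ratio k = I/(MR²) is 2/3.
The rolling condition ω = v/R makes the rotational term ½I(v/R)² = ½kMv², so KE_total = ½(1+k)Mv² = (5/6)Mv².
Energy conservation Mgh = ½(1+k)Mv² gives v = √(2gh/(1+k)) = √(2 × 10 × 3.05 / 1.667) = 6.05 m/s.
Then ω = v/R = 6.05 / 0.067 ≈ 90.3 rad/s.

ω ≈ 90.3 rad/s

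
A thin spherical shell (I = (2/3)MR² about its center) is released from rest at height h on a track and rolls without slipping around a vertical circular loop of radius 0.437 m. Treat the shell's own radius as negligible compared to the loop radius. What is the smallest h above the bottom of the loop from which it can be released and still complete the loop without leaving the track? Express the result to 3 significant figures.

h_min ≈ 1.24 m

For this body I = (2/3)MR², i.e. k = I/(MR²) = 2/3.
At the top of the loop, the minimum-contact condition is Mg = Mv_top²/r, so v_top² = gr.
With ω = v/R, the kinetic energy at speed v is ½(1+k)Mv² = (5/6)Mv².
Energy conservation from release (height h) to the top (height 2r): Mgh = Mg(2r) + (5/6)M·gr.
Thus h_min = 2r + (1+k)r/2 = r(2 + 1.667/2) = 0.437 × 2.833 ≈ 1.24 m.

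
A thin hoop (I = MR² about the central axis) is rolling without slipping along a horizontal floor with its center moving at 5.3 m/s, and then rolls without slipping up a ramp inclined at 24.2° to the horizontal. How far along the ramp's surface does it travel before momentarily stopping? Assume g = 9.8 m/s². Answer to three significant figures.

For this body I = MR², i.e. k = I/(MR²) = 1.
The rolling condition ω = v/R makes the rotational term ½I(v/R)² = ½kMv², so KE_total = ½(1+k)Mv² = Mv².
Setting this equal to Mgh gives the vertical rise h = (1+k)v₀²/(2g) = 2×5.3²/(2×9.8) = 2.866 m.
Along the incline, d = h/sinθ = 2.866/sin24.2° ≈ 6.99 m.

d ≈ 6.99 m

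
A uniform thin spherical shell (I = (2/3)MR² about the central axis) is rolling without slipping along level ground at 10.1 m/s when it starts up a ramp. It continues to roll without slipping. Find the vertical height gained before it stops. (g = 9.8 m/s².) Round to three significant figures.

The moment of inertia is (2/3)MR², giving k ≡ I/(MR²) = 2/3.
The rolling condition ω = v/R makes the rotational term ½I(v/R)² = ½kMv², so KE_total = ½(1+k)Mv² = (5/6)Mv².
At the top the kinetic energy is zero, so (5/6)Mv₀² = Mgh.
Thus h = (1+k)v₀²/(2g) = 1.667 × 10.1² / (2 × 9.8) ≈ 8.67 m.

h ≈ 8.67 m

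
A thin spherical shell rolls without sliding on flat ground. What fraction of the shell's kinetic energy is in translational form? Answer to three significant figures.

With I = (2/3)MR², the ratio k = I/(MR²) is 2/3.
With ω = v/R, KE_trans = ½Mv² and KE_rot = ½Iω² = ½kMv², so KE_total = ½(1+k)Mv².
The translational fraction is therefore 1/(1+k) = 1/1.667 ≈ 0.600.

fraction ≈ 0.600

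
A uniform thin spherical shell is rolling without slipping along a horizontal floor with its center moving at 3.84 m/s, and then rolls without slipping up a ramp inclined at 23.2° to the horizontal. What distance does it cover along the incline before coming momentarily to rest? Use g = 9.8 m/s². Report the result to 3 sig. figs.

d ≈ 3.18 m

Here I = (2/3)MR², so the shape factor k = I/(MR²) = 2/3.
Pure rolling means v = ωR; then KE = ½Mv² + ½I(v/R)² = ½(1+k)Mv² = (5/6)Mv².
Setting this equal to Mgh gives the vertical rise h = (1+k)v₀²/(2g) = 1.667×3.84²/(2×9.8) = 1.254 m.
Along the incline, d = h/sinθ = 1.254/sin23.2° ≈ 3.18 m.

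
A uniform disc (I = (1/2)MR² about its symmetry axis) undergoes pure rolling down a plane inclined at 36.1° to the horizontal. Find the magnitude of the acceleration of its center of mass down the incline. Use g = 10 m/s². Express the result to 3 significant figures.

a ≈ 3.93 m/s²

The moment of inertia is (1/2)MR², giving k ≡ I/(MR²) = 0.5.
Translational: Mg sinθ − f = Ma. Rotational about the CM: fR = Iα = kMRa, so f = kMa.
Eliminating f: Mg sinθ = (1+k)Ma, so a = g sinθ/(1+k) = 10 × sin36.1° / 1.5 ≈ 3.93 m/s².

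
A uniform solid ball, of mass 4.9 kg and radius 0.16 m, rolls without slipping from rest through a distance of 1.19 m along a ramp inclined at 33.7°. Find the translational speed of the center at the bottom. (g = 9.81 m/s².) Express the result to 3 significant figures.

Here I = (2/5)MR², so the shape factor k = I/(MR²) = 0.4.
Since it rolls without slipping, ω = v/R and KE = ½Mv² + ½Iω² = ½(1+k)Mv² = (7/10)Mv².
The vertical drop is h = L sinθ = 1.19 × sin33.7° = 0.6603 m.
Setting Mgh = (7/10)Mv² gives v = √(2gh/(1+k)) = √(2·9.81·0.6603/1.4) ≈ 3.04 m/s.

v ≈ 3.04 m/s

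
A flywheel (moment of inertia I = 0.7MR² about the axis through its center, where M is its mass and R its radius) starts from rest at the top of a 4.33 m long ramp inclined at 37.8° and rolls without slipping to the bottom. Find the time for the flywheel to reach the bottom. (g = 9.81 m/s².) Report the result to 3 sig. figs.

t ≈ 1.56 s

For this body I = 0.7MR², i.e. k = I/(MR²) = 0.7.
Translational: Mg sinθ − f = Ma. Rotational about the CM: fR = Iα = kMRa, so f = kMa.
Hence a = g sinθ/(1+k) = 9.81×sin37.8°/1.7 = 3.537 m/s².
Starting from rest, L = ½at², so t = √(2L/a) = √(2×4.33/3.537) ≈ 1.56 s.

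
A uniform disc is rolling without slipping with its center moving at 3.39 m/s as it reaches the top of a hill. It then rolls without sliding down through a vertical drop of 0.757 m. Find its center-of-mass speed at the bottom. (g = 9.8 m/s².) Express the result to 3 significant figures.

v ≈ 4.62 m/s

The moment of inertia is (1/2)MR², giving k ≡ I/(MR²) = 0.5.
Since it rolls without slipping, ω = v/R and KE = ½Mv² + ½Iω² = ½(1+k)Mv² = (3/4)Mv².
Conserving energy between top and bottom: (3/4)Mv² = (3/4)Mv₀² + Mgh, hence v² = v₀² + 2gh/(1+k).
v = √(3.39² + 2×9.8×0.757/1.5) = √21.38 ≈ 4.62 m/s.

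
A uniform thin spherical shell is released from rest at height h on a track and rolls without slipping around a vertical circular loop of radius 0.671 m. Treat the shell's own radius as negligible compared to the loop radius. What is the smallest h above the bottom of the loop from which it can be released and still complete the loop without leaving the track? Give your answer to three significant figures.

h_min ≈ 1.90 m

The moment of inertia is (2/3)MR², giving k ≡ I/(MR²) = 2/3.
At the top of the loop, the minimum-contact condition is Mg = Mv_top²/r, so v_top² = gr.
With ω = v/R, the kinetic energy at speed v is ½(1+k)Mv² = (5/6)Mv².
Energy conservation from release (height h) to the top (height 2r): Mgh = Mg(2r) + (5/6)M·gr.
Thus h_min = 2r + (1+k)r/2 = r(2 + 1.667/2) = 0.671 × 2.833 ≈ 1.90 m.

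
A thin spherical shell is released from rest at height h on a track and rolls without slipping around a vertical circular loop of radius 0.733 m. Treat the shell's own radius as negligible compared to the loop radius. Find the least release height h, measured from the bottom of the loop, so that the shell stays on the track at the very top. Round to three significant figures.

h_min ≈ 2.08 m

With I = (2/3)MR², the ratio k = I/(MR²) is 2/3.
At the top of the loop, the minimum-contact condition is Mg = Mv_top²/r, so v_top² = gr.
With ω = v/R, the kinetic energy at speed v is ½(1+k)Mv² = (5/6)Mv².
Energy conservation from release (height h) to the top (height 2r): Mgh = Mg(2r) + (5/6)M·gr.
Thus h_min = 2r + (1+k)r/2 = r(2 + 1.667/2) = 0.733 × 2.833 ≈ 2.08 m.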